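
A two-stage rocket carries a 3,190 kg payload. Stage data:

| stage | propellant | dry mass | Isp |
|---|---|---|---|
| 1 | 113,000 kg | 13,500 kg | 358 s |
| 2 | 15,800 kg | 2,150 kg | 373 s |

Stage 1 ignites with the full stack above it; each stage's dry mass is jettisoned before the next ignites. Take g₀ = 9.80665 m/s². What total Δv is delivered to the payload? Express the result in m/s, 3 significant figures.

Ignition mass of stage 1 = 113,000+13,500 + 15,800+2,150 + 3,190 = 147,640 kg.
Stage 1: m₀ = 147,640 kg, m_f = 147,640 − 113,000 = 34,640 kg; Δv = 358×9.80665×ln(4.262) = 3510.8×1.4498 ≈ 5090 m/s.
Stage 2: m₀ = 21,140 kg, m_f = 21,140 − 15,800 = 5,340 kg; Δv = 373×9.80665×ln(3.959) = 3657.9×1.3759 ≈ 5033 m/s.
Total Δv = 5090 + 5033 = 10123 m/s.

Δv ≈ 10100 m/s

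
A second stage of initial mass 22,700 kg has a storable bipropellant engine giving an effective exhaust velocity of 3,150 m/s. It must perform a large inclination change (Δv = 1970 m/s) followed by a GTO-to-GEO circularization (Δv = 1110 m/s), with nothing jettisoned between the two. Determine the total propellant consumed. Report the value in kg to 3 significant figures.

total propellant consumed ≈ 14200 kg

After the first burn: m = 22700 × exp(−1970/3150.0) = 22700 × 0.53505 = 12,145.6 kg.
After the second burn: m = 12,145.6 × exp(−1110/3150.0) = 12,145.6 × 0.70301 = 8,538.48 kg.
Total propellant = m₀ − m_final = 22700 − 8,538.48 = 14,161.52 kg.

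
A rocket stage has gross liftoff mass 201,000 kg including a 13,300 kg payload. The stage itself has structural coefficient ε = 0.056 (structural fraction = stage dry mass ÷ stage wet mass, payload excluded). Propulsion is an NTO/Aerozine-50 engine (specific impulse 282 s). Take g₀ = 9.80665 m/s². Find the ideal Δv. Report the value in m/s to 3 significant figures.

Δv ≈ 5900 m/s

Stage wet mass = m₀ − payload = 201,000 − 13,300 = 187,700 kg.
Stage dry mass = ε × stage wet mass = 0.056 × 187,700 = 10,511.2 kg.
Burnout mass m_f = stage dry + payload = 10,511.2 + 13,300 = 23,811.2 kg.
v_e = Isp · g₀ = 282 × 9.80665 = 2765.5 m/s.
By the Tsiolkovsky rocket equation, Δv = v_e · ln(201,000/23,811.2) = 2765.5 × ln(8.441) = 2765.5 × 2.1331 ≈ 5899 m/s.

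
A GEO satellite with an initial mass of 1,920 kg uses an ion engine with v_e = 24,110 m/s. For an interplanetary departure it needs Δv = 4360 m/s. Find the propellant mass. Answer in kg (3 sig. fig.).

Using Δv = v_e ln(m₀/m_f): m₀/m_f = exp(Δv / v_e) = exp(4360 / 24110.0) = exp(0.1808) = 1.1982.
m_f = 1,920 / 1.1982 = 1,602.4 kg, so propellant = m₀ − m_f = 1,920 − 1,602.4 = 317.6 kg.

propellant mass ≈ 318 kg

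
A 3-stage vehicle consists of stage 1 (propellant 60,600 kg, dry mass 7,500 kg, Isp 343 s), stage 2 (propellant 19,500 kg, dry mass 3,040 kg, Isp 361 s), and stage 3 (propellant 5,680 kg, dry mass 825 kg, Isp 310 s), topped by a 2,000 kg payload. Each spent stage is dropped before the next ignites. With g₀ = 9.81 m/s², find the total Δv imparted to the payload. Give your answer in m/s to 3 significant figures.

Δv ≈ 10000 m/s

Ignition mass of stage 1 = 60,600+7,500 + 19,500+3,040 + 5,680+825 + 2,000 = 99,145 kg.
Stage 1: m₀ = 99,145 kg, m_f = 99,145 − 60,600 = 38,545 kg; Δv = 343×9.81×ln(2.572) = 3364.8×0.9448 ≈ 3179 m/s.
Stage 2: m₀ = 31,045 kg, m_f = 31,045 − 19,500 = 11,545 kg; Δv = 361×9.81×ln(2.689) = 3541.4×0.9892 ≈ 3503 m/s.
Stage 3: m₀ = 8,505 kg, m_f = 8,505 − 5,680 = 2,825 kg; Δv = 310×9.81×ln(3.011) = 3041.1×1.1021 ≈ 3352 m/s.
Total Δv = 3179 + 3503 + 3352 = 10034 m/s.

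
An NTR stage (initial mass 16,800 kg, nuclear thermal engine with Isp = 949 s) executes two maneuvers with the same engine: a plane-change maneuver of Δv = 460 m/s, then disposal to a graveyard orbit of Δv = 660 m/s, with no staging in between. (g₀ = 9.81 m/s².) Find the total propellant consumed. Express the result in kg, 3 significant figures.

v_e = Isp · g₀ = 949 × 9.81 = 9309.7 m/s.
After the first burn: m = 16800 × exp(−460/9309.7) = 16800 × 0.95179 = 15,990.1 kg.
After the second burn: m = 15,990.1 × exp(−660/9309.7) = 15,990.1 × 0.93156 = 14,895.7 kg.
Total propellant = m₀ − m_final = 16800 − 14,895.7 = 1,904.3 kg.

total propellant consumed ≈ 1900 kg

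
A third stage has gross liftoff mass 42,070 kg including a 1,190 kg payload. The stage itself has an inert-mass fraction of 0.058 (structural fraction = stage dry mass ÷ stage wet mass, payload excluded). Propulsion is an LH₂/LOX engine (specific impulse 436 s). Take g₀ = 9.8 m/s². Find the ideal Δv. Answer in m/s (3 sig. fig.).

Stage wet mass = m₀ − payload = 42,070 − 1,190 = 40,880 kg.
Stage dry mass = ε × stage wet mass = 0.058 × 40,880 = 2,371.04 kg.
Burnout mass m_f = stage dry + payload = 2,371.04 + 1,190 = 3,561.04 kg.
v_e = Isp · g₀ = 436 × 9.8 = 4272.8 m/s.
Using Δv = v_e ln(m₀/m_f): Δv = v_e · ln(42,070/3,561.04) = 4272.8 × ln(11.81) = 4272.8 × 2.4693 ≈ 10551 m/s.

Δv ≈ 10600 m/s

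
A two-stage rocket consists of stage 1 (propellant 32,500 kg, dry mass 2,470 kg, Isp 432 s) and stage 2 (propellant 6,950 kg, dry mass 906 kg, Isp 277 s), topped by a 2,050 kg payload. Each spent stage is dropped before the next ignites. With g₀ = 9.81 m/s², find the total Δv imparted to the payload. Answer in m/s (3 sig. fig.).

Ignition mass of stage 1 = 32,500+2,470 + 6,950+906 + 2,050 = 44,876 kg.
Stage 1: m₀ = 44,876 kg, m_f = 44,876 − 32,500 = 12,376 kg; Δv = 432×9.81×ln(3.626) = 4237.9×1.2881 ≈ 5459 m/s.
Stage 2: m₀ = 9,906 kg, m_f = 9,906 − 6,950 = 2,956 kg; Δv = 277×9.81×ln(3.351) = 2717.4×1.2093 ≈ 3286 m/s.
Total Δv = 5459 + 3286 = 8745 m/s.

Δv ≈ 8750 m/s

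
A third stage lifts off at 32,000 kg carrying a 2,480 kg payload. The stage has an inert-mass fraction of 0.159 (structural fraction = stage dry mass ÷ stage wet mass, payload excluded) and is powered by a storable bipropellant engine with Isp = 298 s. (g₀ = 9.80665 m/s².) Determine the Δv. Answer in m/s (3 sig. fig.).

Δv ≈ 4370 m/s

Stage wet mass = m₀ − payload = 32,000 − 2,480 = 29,520 kg.
Stage dry mass = ε × stage wet mass = 0.159 × 29,520 = 4,693.68 kg.
Burnout mass m_f = stage dry + payload = 4,693.68 + 2,480 = 7,173.68 kg.
v_e = Isp · g₀ = 298 × 9.80665 = 2922.4 m/s.
Rocket equation: Δv = v_e · ln(32,000/7,173.68) = 2922.4 × ln(4.461) = 2922.4 × 1.4953 ≈ 4370 m/s.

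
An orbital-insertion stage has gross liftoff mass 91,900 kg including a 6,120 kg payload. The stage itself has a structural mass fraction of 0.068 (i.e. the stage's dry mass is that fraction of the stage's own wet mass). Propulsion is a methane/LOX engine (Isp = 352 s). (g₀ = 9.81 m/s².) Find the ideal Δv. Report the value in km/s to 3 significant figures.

Δv ≈ 7.04 km/s

Stage wet mass = m₀ − payload = 91,900 − 6,120 = 85,780 kg.
Stage dry mass = ε × stage wet mass = 0.068 × 85,780 = 5,833.04 kg.
Burnout mass m_f = stage dry + payload = 5,833.04 + 6,120 = 11,953.04 kg.
v_e = Isp · g₀ = 352 × 9.81 = 3453.1 m/s.
Rocket equation: Δv = v_e · ln(91,900/11,953.04) = 3453.1 × ln(7.688) = 3453.1 × 2.0397 ≈ 7043 m/s.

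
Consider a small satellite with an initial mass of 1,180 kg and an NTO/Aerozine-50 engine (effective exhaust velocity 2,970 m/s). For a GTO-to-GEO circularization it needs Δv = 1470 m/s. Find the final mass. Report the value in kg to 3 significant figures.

m₀/m_f = exp(Δv / v_e) = exp(1470 / 2970.0) = exp(0.4949) = 1.6404.
m_f = m₀ / 1.6404 = 1,180 / 1.6404 = 719.337 kg.

final mass ≈ 719 kg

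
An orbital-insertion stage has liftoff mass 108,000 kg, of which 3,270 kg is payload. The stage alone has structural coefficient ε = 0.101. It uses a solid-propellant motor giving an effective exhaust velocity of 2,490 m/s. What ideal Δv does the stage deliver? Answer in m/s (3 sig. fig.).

Stage wet mass = m₀ − payload = 108,000 − 3,270 = 104,730 kg.
Stage dry mass = ε × stage wet mass = 0.101 × 104,730 = 10,577.7 kg.
Burnout mass m_f = stage dry + payload = 10,577.7 + 3,270 = 13,847.7 kg.
Using Δv = v_e ln(m₀/m_f): Δv = v_e · ln(108,000/13,847.7) = 2490.0 × ln(7.799) = 2490.0 × 2.0540 ≈ 5114 m/s.

Δv ≈ 5110 m/s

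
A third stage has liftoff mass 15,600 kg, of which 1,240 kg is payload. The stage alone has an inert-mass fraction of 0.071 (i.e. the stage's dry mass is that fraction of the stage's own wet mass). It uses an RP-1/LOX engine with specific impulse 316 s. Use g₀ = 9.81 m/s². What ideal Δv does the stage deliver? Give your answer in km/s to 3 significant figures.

Δv ≈ 5.99 km/s

Stage wet mass = m₀ − payload = 15,600 − 1,240 = 14,360 kg.
Stage dry mass = ε × stage wet mass = 0.071 × 14,360 = 1,019.56 kg.
Burnout mass m_f = stage dry + payload = 1,019.56 + 1,240 = 2,259.56 kg.
v_e = Isp · g₀ = 316 × 9.81 = 3100.0 m/s.
Rocket equation: Δv = v_e · ln(15,600/2,259.56) = 3100.0 × ln(6.904) = 3100.0 × 1.9321 ≈ 5989 m/s.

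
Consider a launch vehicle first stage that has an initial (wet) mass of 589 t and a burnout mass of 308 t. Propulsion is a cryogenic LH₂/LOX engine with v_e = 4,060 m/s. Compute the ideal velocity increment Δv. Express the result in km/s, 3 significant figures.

Δv ≈ 2.63 km/s

Δv = v_e · ln(m₀/m_f) = 4060.0 × ln(1.912) = 4060.0 × 0.6483 ≈ 2632.2 m/s.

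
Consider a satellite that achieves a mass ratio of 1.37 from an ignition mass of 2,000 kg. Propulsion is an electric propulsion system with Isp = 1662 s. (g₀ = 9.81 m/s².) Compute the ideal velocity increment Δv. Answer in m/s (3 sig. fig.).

Δv ≈ 5130 m/s

v_e = Isp · g₀ = 1662 × 9.81 = 16304.2 m/s.
Δv = v_e · ln(1.37) = 16304.2 × 0.3148 ≈ 5132.7 m/s.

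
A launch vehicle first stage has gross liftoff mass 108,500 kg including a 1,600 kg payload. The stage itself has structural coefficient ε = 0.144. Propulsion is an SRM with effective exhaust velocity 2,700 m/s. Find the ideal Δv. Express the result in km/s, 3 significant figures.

Δv ≈ 5.01 km/s

Stage wet mass = m₀ − payload = 108,500 − 1,600 = 106,900 kg.
Stage dry mass = ε × stage wet mass = 0.144 × 106,900 = 15,393.6 kg.
Burnout mass m_f = stage dry + payload = 15,393.6 + 1,600 = 16,993.6 kg.
From the ideal rocket equation, Δv = v_e · ln(108,500/16,993.6) = 2700.0 × ln(6.385) = 2700.0 × 1.8539 ≈ 5006 m/s.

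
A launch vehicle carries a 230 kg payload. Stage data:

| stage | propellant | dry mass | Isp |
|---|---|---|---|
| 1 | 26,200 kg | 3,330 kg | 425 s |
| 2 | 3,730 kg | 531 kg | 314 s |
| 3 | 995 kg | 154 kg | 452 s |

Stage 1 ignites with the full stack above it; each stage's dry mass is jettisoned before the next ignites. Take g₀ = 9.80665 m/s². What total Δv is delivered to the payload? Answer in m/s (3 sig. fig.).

Δv ≈ 14700 m/s

Ignition mass of stage 1 = 26,200+3,330 + 3,730+531 + 995+154 + 230 = 35,170 kg.
Stage 1: m₀ = 35,170 kg, m_f = 35,170 − 26,200 = 8,970 kg; Δv = 425×9.80665×ln(3.921) = 4167.8×1.3663 ≈ 5695 m/s.
Stage 2: m₀ = 5,640 kg, m_f = 5,640 − 3,730 = 1,910 kg; Δv = 314×9.80665×ln(2.953) = 3079.3×1.0828 ≈ 3334 m/s.
Stage 3: m₀ = 1,379 kg, m_f = 1,379 − 995 = 384 kg; Δv = 452×9.80665×ln(3.591) = 4432.6×1.2785 ≈ 5667 m/s.
Total Δv = 5695 + 3334 + 5667 = 14696 m/s.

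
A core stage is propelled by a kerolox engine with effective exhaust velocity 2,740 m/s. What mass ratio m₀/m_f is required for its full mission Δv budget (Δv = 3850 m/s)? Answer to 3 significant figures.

By the Tsiolkovsky rocket equation, m₀/m_f = exp(Δv / v_e) = exp(3850 / 2740.0) = exp(1.4051) = 4.0760.

mass ratio ≈ 4.08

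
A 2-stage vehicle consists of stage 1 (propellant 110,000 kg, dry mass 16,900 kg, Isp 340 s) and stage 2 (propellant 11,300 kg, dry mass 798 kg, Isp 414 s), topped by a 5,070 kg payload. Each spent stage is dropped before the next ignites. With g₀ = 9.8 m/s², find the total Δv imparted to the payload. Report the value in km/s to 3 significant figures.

Δv ≈ 9.16 km/s

Ignition mass of stage 1 = 110,000+16,900 + 11,300+798 + 5,070 = 144,068 kg.
Stage 1: m₀ = 144,068 kg, m_f = 144,068 − 110,000 = 34,068 kg; Δv = 340×9.8×ln(4.229) = 3332.0×1.4419 ≈ 4805 m/s.
Stage 2: m₀ = 17,168 kg, m_f = 17,168 − 11,300 = 5,868 kg; Δv = 414×9.8×ln(2.926) = 4057.2×1.0735 ≈ 4356 m/s.
Total Δv = 4805 + 4356 = 9161 m/s.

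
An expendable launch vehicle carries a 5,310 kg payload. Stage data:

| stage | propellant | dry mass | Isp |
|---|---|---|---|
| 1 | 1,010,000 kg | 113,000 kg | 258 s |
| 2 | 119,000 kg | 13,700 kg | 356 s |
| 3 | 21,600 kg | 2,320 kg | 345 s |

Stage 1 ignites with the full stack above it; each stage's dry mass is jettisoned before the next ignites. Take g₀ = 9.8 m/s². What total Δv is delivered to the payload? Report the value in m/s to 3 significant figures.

Δv ≈ 13100 m/s

Ignition mass of stage 1 = 1,010,000+113,000 + 119,000+13,700 + 21,600+2,320 + 5,310 = 1,284,930 kg.
Stage 1: m₀ = 1,284,930 kg, m_f = 1,284,930 − 1,010,000 = 274,930 kg; Δv = 258×9.8×ln(4.674) = 2528.4×1.5419 ≈ 3899 m/s.
Stage 2: m₀ = 161,930 kg, m_f = 161,930 − 119,000 = 42,930 kg; Δv = 356×9.8×ln(3.772) = 3488.8×1.3276 ≈ 4632 m/s.
Stage 3: m₀ = 29,230 kg, m_f = 29,230 − 21,600 = 7,630 kg; Δv = 345×9.8×ln(3.831) = 3381.0×1.3431 ≈ 4541 m/s.
Total Δv = 3899 + 4632 + 4541 = 13072 m/s.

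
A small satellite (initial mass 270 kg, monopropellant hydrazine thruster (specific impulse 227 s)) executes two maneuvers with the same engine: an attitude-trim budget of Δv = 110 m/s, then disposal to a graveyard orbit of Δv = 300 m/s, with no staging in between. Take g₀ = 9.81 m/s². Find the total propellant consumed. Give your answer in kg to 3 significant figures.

v_e = Isp · g₀ = 227 × 9.81 = 2226.9 m/s.
After the first burn: m = 270 × exp(−110/2226.9) = 270 × 0.95180 = 256.986 kg.
After the second burn: m = 256.986 × exp(−300/2226.9) = 256.986 × 0.87396 = 224.595 kg.
Total propellant = m₀ − m_final = 270 − 224.595 = 45.405 kg.

total propellant consumed ≈ 45.4 kg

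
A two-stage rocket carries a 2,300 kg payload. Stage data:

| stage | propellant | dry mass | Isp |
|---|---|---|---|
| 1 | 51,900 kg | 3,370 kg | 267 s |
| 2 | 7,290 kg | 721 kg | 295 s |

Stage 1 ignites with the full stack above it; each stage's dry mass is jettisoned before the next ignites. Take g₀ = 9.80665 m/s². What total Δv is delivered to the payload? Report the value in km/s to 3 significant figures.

Δv ≈ 7.66 km/s

Ignition mass of stage 1 = 51,900+3,370 + 7,290+721 + 2,300 = 65,581 kg.
Stage 1: m₀ = 65,581 kg, m_f = 65,581 − 51,900 = 13,681 kg; Δv = 267×9.80665×ln(4.794) = 2618.4×1.5673 ≈ 4104 m/s.
Stage 2: m₀ = 10,311 kg, m_f = 10,311 − 7,290 = 3,021 kg; Δv = 295×9.80665×ln(3.413) = 2893.0×1.2276 ≈ 3551 m/s.
Total Δv = 4104 + 3551 = 7655 m/s.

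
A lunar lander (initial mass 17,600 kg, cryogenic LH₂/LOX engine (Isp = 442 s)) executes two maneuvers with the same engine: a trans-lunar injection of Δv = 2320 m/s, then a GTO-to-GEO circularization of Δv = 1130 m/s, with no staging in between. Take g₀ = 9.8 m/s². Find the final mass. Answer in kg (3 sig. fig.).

final mass ≈ 7940 kg

v_e = Isp · g₀ = 442 × 9.8 = 4331.6 m/s.
After the first burn: m = 17600 × exp(−2320/4331.6) = 17600 × 0.58532 = 10,301.6 kg.
After the second burn: m = 10,301.6 × exp(−1130/4331.6) = 10,301.6 × 0.77038 = 7,936.15 kg.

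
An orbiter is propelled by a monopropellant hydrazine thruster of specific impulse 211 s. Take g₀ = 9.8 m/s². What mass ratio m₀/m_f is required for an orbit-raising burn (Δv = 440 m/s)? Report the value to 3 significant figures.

mass ratio ≈ 1.24

v_e = Isp · g₀ = 211 × 9.8 = 2067.8 m/s.
Using Δv = v_e ln(m₀/m_f): m₀/m_f = exp(Δv / v_e) = exp(440 / 2067.8) = exp(0.2128) = 1.2371.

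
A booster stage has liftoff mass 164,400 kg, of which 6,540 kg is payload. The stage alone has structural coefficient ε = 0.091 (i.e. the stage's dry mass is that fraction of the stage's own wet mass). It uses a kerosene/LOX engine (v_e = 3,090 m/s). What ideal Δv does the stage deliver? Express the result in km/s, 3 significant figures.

Stage wet mass = m₀ − payload = 164,400 − 6,540 = 157,860 kg.
Stage dry mass = ε × stage wet mass = 0.091 × 157,860 = 14,365.3 kg.
Burnout mass m_f = stage dry + payload = 14,365.3 + 6,540 = 20,905.3 kg.
Δv = v_e · ln(164,400/20,905.3) = 3090.0 × ln(7.864) = 3090.0 × 2.0623 ≈ 6373 m/s.

Δv ≈ 6.37 km/s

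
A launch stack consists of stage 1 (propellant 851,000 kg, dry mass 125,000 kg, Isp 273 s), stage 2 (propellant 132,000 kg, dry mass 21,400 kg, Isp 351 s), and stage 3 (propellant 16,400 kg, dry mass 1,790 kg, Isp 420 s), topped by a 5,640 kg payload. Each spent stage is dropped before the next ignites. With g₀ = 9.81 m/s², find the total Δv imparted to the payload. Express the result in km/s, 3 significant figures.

Δv ≈ 13.1 km/s

Ignition mass of stage 1 = 851,000+125,000 + 132,000+21,400 + 16,400+1,790 + 5,640 = 1,153,230 kg.
Stage 1: m₀ = 1,153,230 kg, m_f = 1,153,230 − 851,000 = 302,230 kg; Δv = 273×9.81×ln(3.816) = 2678.1×1.3391 ≈ 3586 m/s.
Stage 2: m₀ = 177,230 kg, m_f = 177,230 − 132,000 = 45,230 kg; Δv = 351×9.81×ln(3.918) = 3443.3×1.3657 ≈ 4702 m/s.
Stage 3: m₀ = 23,830 kg, m_f = 23,830 − 16,400 = 7,430 kg; Δv = 420×9.81×ln(3.207) = 4120.2×1.1654 ≈ 4802 m/s.
Total Δv = 3586 + 4702 + 4802 = 13090 m/s.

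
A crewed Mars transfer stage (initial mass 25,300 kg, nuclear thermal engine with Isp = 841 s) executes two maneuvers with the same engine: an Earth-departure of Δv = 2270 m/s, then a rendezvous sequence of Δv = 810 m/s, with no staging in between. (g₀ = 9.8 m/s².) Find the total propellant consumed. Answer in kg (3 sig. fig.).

total propellant consumed ≈ 7890 kg

v_e = Isp · g₀ = 841 × 9.8 = 8241.8 m/s.
After the first burn: m = 25300 × exp(−2270/8241.8) = 25300 × 0.75925 = 19,209 kg.
After the second burn: m = 19,209 × exp(−810/8241.8) = 19,209 × 0.90640 = 17,411 kg.
Total propellant = m₀ − m_final = 25300 − 17,411 = 7,889 kg.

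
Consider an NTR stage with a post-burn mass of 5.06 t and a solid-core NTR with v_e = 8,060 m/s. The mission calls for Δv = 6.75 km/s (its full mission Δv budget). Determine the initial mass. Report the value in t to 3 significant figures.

Rocket equation: m₀/m_f = exp(Δv / v_e) = exp(6750 / 8060.0) = exp(0.8375) = 2.3105.
m₀ = m_f × 2.3105 = 5.06 × 2.3105 = 11.6911 t.

initial mass ≈ 11.7 t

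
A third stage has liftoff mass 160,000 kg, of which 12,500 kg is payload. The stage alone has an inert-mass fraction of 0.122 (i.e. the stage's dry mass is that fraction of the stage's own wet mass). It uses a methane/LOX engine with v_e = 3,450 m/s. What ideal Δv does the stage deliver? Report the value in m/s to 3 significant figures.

Stage wet mass = m₀ − payload = 160,000 − 12,500 = 147,500 kg.
Stage dry mass = ε × stage wet mass = 0.122 × 147,500 = 17,995 kg.
Burnout mass m_f = stage dry + payload = 17,995 + 12,500 = 30,495 kg.
Rocket equation: Δv = v_e · ln(160,000/30,495) = 3450.0 × ln(5.247) = 3450.0 × 1.6576 ≈ 5719 m/s.

Δv ≈ 5720 m/s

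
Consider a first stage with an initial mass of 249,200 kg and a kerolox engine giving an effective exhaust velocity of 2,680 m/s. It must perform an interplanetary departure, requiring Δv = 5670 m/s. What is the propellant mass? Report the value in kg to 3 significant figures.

propellant mass ≈ 219000 kg

From the ideal rocket equation, m₀/m_f = exp(Δv / v_e) = exp(5670 / 2680.0) = exp(2.1157) = 8.2952.
m_f = 249,200 / 8.2952 = 30,041.5 kg, so propellant = m₀ − m_f = 249,200 − 30,041.5 = 219,158.5 kg.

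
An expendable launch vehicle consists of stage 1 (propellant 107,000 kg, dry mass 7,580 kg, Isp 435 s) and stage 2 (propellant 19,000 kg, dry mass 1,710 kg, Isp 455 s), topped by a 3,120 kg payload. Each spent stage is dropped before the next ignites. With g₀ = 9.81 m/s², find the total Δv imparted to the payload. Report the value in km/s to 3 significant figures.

Δv ≈ 13.5 km/s

Ignition mass of stage 1 = 107,000+7,580 + 19,000+1,710 + 3,120 = 138,410 kg.
Stage 1: m₀ = 138,410 kg, m_f = 138,410 − 107,000 = 31,410 kg; Δv = 435×9.81×ln(4.407) = 4267.4×1.4831 ≈ 6329 m/s.
Stage 2: m₀ = 23,830 kg, m_f = 23,830 − 19,000 = 4,830 kg; Δv = 455×9.81×ln(4.934) = 4463.6×1.5961 ≈ 7124 m/s.
Total Δv = 6329 + 7124 = 13453 m/s.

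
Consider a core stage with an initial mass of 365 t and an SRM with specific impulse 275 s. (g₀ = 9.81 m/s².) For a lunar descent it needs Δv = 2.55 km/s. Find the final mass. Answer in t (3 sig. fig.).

final mass ≈ 142 t

v_e = Isp · g₀ = 275 × 9.81 = 2697.8 m/s.
Rocket equation: m₀/m_f = exp(Δv / v_e) = exp(2550 / 2697.8) = exp(0.9452) = 2.5734.
m_f = m₀ / 2.5734 = 365 / 2.5734 = 141.836 t.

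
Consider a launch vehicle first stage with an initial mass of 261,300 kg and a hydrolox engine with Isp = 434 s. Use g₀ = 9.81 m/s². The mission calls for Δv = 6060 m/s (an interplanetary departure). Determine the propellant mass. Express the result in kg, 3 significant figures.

v_e = Isp · g₀ = 434 × 9.81 = 4257.5 m/s.
m₀/m_f = exp(Δv / v_e) = exp(6060 / 4257.5) = exp(1.4234) = 4.1510.
m_f = 261,300 / 4.1510 = 62,948.7 kg, so propellant = m₀ − m_f = 261,300 − 62,948.7 = 198,351.3 kg.

propellant mass ≈ 198000 kg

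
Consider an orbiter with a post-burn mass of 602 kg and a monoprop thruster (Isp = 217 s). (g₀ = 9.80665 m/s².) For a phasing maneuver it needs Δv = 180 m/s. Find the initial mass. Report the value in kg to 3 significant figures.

initial mass ≈ 655 kg

v_e = Isp · g₀ = 217 × 9.80665 = 2128.0 m/s.
By the Tsiolkovsky rocket equation, m₀/m_f = exp(Δv / v_e) = exp(180 / 2128.0) = exp(0.0846) = 1.0883.
m₀ = m_f × 1.0883 = 602 × 1.0883 = 655.157 kg.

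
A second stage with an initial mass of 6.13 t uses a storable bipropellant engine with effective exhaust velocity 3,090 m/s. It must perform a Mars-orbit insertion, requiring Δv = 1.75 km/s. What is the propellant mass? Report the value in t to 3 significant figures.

From the ideal rocket equation, m₀/m_f = exp(Δv / v_e) = exp(1750 / 3090.0) = exp(0.5663) = 1.7618.
m_f = 6.13 / 1.7618 = 3.4794 t, so propellant = m₀ − m_f = 6.13 − 3.4794 = 2.6506 t.

propellant mass ≈ 2.65 t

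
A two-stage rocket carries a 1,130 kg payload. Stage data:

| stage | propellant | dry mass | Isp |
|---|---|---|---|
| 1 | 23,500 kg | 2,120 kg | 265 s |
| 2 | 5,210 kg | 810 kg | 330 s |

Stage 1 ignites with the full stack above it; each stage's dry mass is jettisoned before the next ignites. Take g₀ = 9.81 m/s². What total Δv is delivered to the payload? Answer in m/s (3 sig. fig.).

Δv ≈ 7510 m/s

Ignition mass of stage 1 = 23,500+2,120 + 5,210+810 + 1,130 = 32,770 kg.
Stage 1: m₀ = 32,770 kg, m_f = 32,770 − 23,500 = 9,270 kg; Δv = 265×9.81×ln(3.535) = 2599.7×1.2627 ≈ 3283 m/s.
Stage 2: m₀ = 7,150 kg, m_f = 7,150 − 5,210 = 1,940 kg; Δv = 330×9.81×ln(3.686) = 3237.3×1.3044 ≈ 4223 m/s.
Total Δv = 3283 + 4223 = 7506 m/s.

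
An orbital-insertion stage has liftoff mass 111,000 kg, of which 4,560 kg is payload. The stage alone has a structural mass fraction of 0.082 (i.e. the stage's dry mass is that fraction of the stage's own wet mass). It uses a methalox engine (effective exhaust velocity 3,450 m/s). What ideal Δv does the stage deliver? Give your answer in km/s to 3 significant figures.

Δv ≈ 7.32 km/s

Stage wet mass = m₀ − payload = 111,000 − 4,560 = 106,440 kg.
Stage dry mass = ε × stage wet mass = 0.082 × 106,440 = 8,728.08 kg.
Burnout mass m_f = stage dry + payload = 8,728.08 + 4,560 = 13,288.08 kg.
By the Tsiolkovsky rocket equation, Δv = v_e · ln(111,000/13,288.08) = 3450.0 × ln(8.353) = 3450.0 × 2.1227 ≈ 7323 m/s.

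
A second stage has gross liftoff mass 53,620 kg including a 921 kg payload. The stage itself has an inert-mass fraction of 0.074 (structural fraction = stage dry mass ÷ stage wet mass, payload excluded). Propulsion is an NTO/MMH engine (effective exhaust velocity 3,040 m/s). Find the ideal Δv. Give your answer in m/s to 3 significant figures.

Δv ≈ 7320 m/s

Stage wet mass = m₀ − payload = 53,620 − 921 = 52,699 kg.
Stage dry mass = ε × stage wet mass = 0.074 × 52,699 = 3,899.73 kg.
Burnout mass m_f = stage dry + payload = 3,899.73 + 921 = 4,820.73 kg.
Δv = v_e · ln(53,620/4,820.73) = 3040.0 × ln(11.12) = 3040.0 × 2.4090 ≈ 7323 m/s.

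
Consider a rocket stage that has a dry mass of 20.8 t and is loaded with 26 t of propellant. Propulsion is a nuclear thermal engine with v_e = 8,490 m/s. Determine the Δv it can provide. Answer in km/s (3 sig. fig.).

Δv ≈ 6.88 km/s

m₀ = m_dry + m_prop = 20.8 + 26 = 46.8 t.
Δv = v_e · ln(m₀/m_f) = 8490.0 × ln(2.25) = 8490.0 × 0.8109 ≈ 6884.8 m/s.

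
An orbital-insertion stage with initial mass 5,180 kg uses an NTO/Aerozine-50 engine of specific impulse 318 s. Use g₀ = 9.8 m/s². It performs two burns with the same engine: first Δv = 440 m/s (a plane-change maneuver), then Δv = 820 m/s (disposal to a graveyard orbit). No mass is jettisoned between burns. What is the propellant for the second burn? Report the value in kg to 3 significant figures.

v_e = Isp · g₀ = 318 × 9.8 = 3116.4 m/s.
After the first burn: m = 5180 × exp(−440/3116.4) = 5180 × 0.86833 = 4,497.95 kg.
After the second burn: m = 4,497.95 × exp(−820/3116.4) = 4,497.95 × 0.76865 = 3,457.35 kg.
Second-burn propellant = 4,497.95 − 3,457.35 = 1,040.6 kg.

propellant for the second burn ≈ 1040 kg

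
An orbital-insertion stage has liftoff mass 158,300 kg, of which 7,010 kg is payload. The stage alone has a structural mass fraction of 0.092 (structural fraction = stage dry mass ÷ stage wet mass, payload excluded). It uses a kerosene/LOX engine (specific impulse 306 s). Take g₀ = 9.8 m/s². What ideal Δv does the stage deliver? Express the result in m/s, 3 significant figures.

Stage wet mass = m₀ − payload = 158,300 − 7,010 = 151,290 kg.
Stage dry mass = ε × stage wet mass = 0.092 × 151,290 = 13,918.7 kg.
Burnout mass m_f = stage dry + payload = 13,918.7 + 7,010 = 20,928.7 kg.
v_e = Isp · g₀ = 306 × 9.8 = 2998.8 m/s.
From the ideal rocket equation, Δv = v_e · ln(158,300/20,928.7) = 2998.8 × ln(7.564) = 2998.8 × 2.0234 ≈ 6068 m/s.

Δv ≈ 6070 m/s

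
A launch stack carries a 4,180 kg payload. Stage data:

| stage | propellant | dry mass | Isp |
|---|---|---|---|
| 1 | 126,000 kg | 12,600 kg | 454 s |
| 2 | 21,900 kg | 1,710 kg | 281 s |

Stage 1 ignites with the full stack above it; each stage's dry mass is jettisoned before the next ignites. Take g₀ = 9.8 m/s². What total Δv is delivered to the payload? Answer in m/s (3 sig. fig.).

Δv ≈ 10600 m/s

Ignition mass of stage 1 = 126,000+12,600 + 21,900+1,710 + 4,180 = 166,390 kg.
Stage 1: m₀ = 166,390 kg, m_f = 166,390 − 126,000 = 40,390 kg; Δv = 454×9.8×ln(4.12) = 4449.2×1.4158 ≈ 6299 m/s.
Stage 2: m₀ = 27,790 kg, m_f = 27,790 − 21,900 = 5,890 kg; Δv = 281×9.8×ln(4.718) = 2753.8×1.5514 ≈ 4272 m/s.
Total Δv = 6299 + 4272 = 10571 m/s.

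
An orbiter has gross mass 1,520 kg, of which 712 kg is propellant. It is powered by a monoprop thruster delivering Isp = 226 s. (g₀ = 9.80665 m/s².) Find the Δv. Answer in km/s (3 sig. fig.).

v_e = Isp · g₀ = 226 × 9.80665 = 2216.3 m/s.
m_f = m₀ − m_prop = 1,520 − 712 = 808 kg.
Rocket equation: Δv = v_e · ln(m₀/m_f) = 2216.3 × ln(1.881) = 2216.3 × 0.6319 ≈ 1400.5 m/s.

Δv ≈ 1.40 km/s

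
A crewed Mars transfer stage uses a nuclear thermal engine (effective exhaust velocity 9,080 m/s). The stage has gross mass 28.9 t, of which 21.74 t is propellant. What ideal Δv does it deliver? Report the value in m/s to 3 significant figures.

m_f = m₀ − m_prop = 28.9 − 21.74 = 7.16 t.
Δv = v_e · ln(m₀/m_f) = 9080.0 × ln(4.036) = 9080.0 × 1.3953 ≈ 12669.6 m/s.

Δv ≈ 12700 m/s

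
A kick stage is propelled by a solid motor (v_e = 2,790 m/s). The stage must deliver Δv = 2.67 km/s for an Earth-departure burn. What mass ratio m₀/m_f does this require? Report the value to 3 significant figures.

mass ratio ≈ 2.60

Using Δv = v_e ln(m₀/m_f): m₀/m_f = exp(Δv / v_e) = exp(2670 / 2790.0) = exp(0.9570) = 2.6038.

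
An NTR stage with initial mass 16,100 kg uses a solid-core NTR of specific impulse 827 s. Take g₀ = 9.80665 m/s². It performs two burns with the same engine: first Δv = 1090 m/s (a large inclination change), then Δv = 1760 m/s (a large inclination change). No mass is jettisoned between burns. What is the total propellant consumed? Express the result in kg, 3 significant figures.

v_e = Isp · g₀ = 827 × 9.80665 = 8110.1 m/s.
After the first burn: m = 16100 × exp(−1090/8110.1) = 16100 × 0.87424 = 14,075.3 kg.
After the second burn: m = 14,075.3 × exp(−1760/8110.1) = 14,075.3 × 0.80492 = 11,329.5 kg.
Total propellant = m₀ − m_final = 16100 − 11,329.5 = 4,770.5 kg.

total propellant consumed ≈ 4770 kg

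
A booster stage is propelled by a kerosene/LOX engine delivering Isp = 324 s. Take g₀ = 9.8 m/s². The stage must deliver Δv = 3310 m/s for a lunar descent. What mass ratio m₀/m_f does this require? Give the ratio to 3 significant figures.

v_e = Isp · g₀ = 324 × 9.8 = 3175.2 m/s.
Using Δv = v_e ln(m₀/m_f): m₀/m_f = exp(Δv / v_e) = exp(3310 / 3175.2) = exp(1.0425) = 2.8362.

mass ratio ≈ 2.84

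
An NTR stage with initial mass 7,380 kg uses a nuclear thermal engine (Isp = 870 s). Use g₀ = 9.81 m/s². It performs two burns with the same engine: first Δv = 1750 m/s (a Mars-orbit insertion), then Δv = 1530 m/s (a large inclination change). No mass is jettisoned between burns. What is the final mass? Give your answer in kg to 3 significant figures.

v_e = Isp · g₀ = 870 × 9.81 = 8534.7 m/s.
After the first burn: m = 7380 × exp(−1750/8534.7) = 7380 × 0.81461 = 6,011.82 kg.
After the second burn: m = 6,011.82 × exp(−1530/8534.7) = 6,011.82 × 0.83588 = 5,025.16 kg.

final mass ≈ 5030 kg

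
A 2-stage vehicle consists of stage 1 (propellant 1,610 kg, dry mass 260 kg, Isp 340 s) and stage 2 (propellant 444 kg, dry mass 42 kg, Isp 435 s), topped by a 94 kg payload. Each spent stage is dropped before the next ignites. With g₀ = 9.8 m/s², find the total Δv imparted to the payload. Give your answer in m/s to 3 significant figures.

Ignition mass of stage 1 = 1,610+260 + 444+42 + 94 = 2,450 kg.
Stage 1: m₀ = 2,450 kg, m_f = 2,450 − 1,610 = 840 kg; Δv = 340×9.8×ln(2.917) = 3332.0×1.0704 ≈ 3567 m/s.
Stage 2: m₀ = 580 kg, m_f = 580 − 444 = 136 kg; Δv = 435×9.8×ln(4.265) = 4263.0×1.4504 ≈ 6183 m/s.
Total Δv = 3567 + 6183 = 9750 m/s.

Δv ≈ 9750 m/s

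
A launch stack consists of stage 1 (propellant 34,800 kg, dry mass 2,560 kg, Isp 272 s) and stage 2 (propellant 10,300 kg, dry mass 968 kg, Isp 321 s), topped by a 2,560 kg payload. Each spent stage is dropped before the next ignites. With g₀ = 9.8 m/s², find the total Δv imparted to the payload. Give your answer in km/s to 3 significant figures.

Δv ≈ 7.33 km/s

Ignition mass of stage 1 = 34,800+2,560 + 10,300+968 + 2,560 = 51,188 kg.
Stage 1: m₀ = 51,188 kg, m_f = 51,188 − 34,800 = 16,388 kg; Δv = 272×9.8×ln(3.124) = 2665.6×1.1390 ≈ 3036 m/s.
Stage 2: m₀ = 13,828 kg, m_f = 13,828 − 10,300 = 3,528 kg; Δv = 321×9.8×ln(3.92) = 3145.8×1.3660 ≈ 4297 m/s.
Total Δv = 3036 + 4297 = 7333 m/s.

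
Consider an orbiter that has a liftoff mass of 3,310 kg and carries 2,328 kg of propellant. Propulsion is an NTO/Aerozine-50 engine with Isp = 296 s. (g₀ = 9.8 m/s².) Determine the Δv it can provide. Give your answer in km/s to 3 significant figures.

Δv ≈ 3.52 km/s

v_e = Isp · g₀ = 296 × 9.8 = 2900.8 m/s.
m_f = m₀ − m_prop = 3,310 − 2,328 = 982 kg.
Δv = v_e · ln(m₀/m_f) = 2900.8 × ln(3.371) = 2900.8 × 1.2151 ≈ 3524.8 m/s.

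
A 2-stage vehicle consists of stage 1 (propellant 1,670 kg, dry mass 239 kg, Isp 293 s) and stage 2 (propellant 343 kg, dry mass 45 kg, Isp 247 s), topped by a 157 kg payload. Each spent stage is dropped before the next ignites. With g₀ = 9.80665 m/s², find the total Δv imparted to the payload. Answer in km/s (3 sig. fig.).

Ignition mass of stage 1 = 1,670+239 + 343+45 + 157 = 2,454 kg.
Stage 1: m₀ = 2,454 kg, m_f = 2,454 − 1,670 = 784 kg; Δv = 293×9.80665×ln(3.13) = 2873.3×1.1411 ≈ 3279 m/s.
Stage 2: m₀ = 545 kg, m_f = 545 − 343 = 202 kg; Δv = 247×9.80665×ln(2.698) = 2422.2×0.9925 ≈ 2404 m/s.
Total Δv = 3279 + 2404 = 5683 m/s.

Δv ≈ 5.68 km/s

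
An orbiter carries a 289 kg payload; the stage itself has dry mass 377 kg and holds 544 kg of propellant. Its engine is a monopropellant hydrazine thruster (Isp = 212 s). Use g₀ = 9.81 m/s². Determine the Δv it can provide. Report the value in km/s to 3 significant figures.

Δv ≈ 1.24 km/s

v_e = Isp · g₀ = 212 × 9.81 = 2079.7 m/s.
m₀ = payload + dry + propellant = 289 + 377 + 544 = 1,210 kg.
m_f = payload + dry = 289 + 377 = 666 kg.
Rocket equation: Δv = v_e · ln(m₀/m_f) = 2079.7 × ln(1.817) = 2079.7 × 0.5971 ≈ 1241.8 m/s.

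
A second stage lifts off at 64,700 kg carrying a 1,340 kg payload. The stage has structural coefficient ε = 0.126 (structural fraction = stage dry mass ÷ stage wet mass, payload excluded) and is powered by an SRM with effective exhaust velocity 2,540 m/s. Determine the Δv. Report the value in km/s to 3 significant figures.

Stage wet mass = m₀ − payload = 64,700 − 1,340 = 63,360 kg.
Stage dry mass = ε × stage wet mass = 0.126 × 63,360 = 7,983.36 kg.
Burnout mass m_f = stage dry + payload = 7,983.36 + 1,340 = 9,323.36 kg.
Rocket equation: Δv = v_e · ln(64,700/9,323.36) = 2540.0 × ln(6.94) = 2540.0 × 1.9372 ≈ 4921 m/s.

Δv ≈ 4.92 km/s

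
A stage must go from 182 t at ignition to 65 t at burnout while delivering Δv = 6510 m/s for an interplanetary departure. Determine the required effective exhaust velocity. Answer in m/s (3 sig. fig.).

ln(m₀/m_f) = ln(182000/65000) = ln(2.8) = 1.0296.
v_e = Δv / ln(m₀/m_f) = 6510 / 1.0296 = 6322.7 m/s.

v_e ≈ 6320 m/s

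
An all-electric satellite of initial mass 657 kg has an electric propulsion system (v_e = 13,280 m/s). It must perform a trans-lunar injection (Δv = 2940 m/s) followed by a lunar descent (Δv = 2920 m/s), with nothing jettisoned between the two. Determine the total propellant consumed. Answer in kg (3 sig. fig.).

After the first burn: m = 657 × exp(−2940/13280.0) = 657 × 0.80141 = 526.526 kg.
After the second burn: m = 526.526 × exp(−2920/13280.0) = 526.526 × 0.80262 = 422.6 kg.
Total propellant = m₀ − m_final = 657 − 422.6 = 234.4 kg.

total propellant consumed ≈ 234 kg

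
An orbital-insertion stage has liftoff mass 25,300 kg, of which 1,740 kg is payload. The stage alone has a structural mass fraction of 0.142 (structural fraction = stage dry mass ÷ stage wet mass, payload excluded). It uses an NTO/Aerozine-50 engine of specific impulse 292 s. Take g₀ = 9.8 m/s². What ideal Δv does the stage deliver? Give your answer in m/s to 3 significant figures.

Stage wet mass = m₀ − payload = 25,300 − 1,740 = 23,560 kg.
Stage dry mass = ε × stage wet mass = 0.142 × 23,560 = 3,345.52 kg.
Burnout mass m_f = stage dry + payload = 3,345.52 + 1,740 = 5,085.52 kg.
v_e = Isp · g₀ = 292 × 9.8 = 2861.6 m/s.
Δv = v_e · ln(25,300/5,085.52) = 2861.6 × ln(4.975) = 2861.6 × 1.6044 ≈ 4591 m/s.

Δv ≈ 4590 m/s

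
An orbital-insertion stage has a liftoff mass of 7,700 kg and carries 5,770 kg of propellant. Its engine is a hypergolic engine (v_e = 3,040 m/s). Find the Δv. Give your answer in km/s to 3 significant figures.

Δv ≈ 4.21 km/s

m_f = m₀ − m_prop = 7,700 − 5,770 = 1,930 kg.
By the Tsiolkovsky rocket equation, Δv = v_e · ln(m₀/m_f) = 3040.0 × ln(3.99) = 3040.0 × 1.3837 ≈ 4206.4 m/s.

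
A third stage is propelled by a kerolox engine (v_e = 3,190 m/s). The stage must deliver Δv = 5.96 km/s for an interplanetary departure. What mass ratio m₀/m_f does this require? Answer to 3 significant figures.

mass ratio ≈ 6.48

m₀/m_f = exp(Δv / v_e) = exp(5960 / 3190.0) = exp(1.8683) = 6.4775.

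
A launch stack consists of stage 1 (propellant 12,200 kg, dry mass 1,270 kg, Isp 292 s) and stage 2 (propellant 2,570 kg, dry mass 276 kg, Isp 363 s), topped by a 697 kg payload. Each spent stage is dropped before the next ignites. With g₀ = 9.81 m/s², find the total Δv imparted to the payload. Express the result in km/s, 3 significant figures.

Δv ≈ 8.22 km/s

Ignition mass of stage 1 = 12,200+1,270 + 2,570+276 + 697 = 17,013 kg.
Stage 1: m₀ = 17,013 kg, m_f = 17,013 − 12,200 = 4,813 kg; Δv = 292×9.81×ln(3.535) = 2864.5×1.2627 ≈ 3617 m/s.
Stage 2: m₀ = 3,543 kg, m_f = 3,543 − 2,570 = 973 kg; Δv = 363×9.81×ln(3.641) = 3561.0×1.2923 ≈ 4602 m/s.
Total Δv = 3617 + 4602 = 8219 m/s.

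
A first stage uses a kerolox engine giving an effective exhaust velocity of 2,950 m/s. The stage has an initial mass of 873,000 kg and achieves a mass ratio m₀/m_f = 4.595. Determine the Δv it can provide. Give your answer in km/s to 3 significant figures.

Δv ≈ 4.50 km/s

From the ideal rocket equation, Δv = v_e · ln(4.595) = 2950.0 × 1.5250 ≈ 4498.7 m/s.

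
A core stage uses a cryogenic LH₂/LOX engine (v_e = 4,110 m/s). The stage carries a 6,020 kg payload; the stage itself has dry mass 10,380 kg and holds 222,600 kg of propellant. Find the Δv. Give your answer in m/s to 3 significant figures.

Δv ≈ 11000 m/s

m₀ = payload + dry + propellant = 6,020 + 10,380 + 222,600 = 239,000 kg.
m_f = payload + dry = 6,020 + 10,380 = 16,400 kg.
From the ideal rocket equation, Δv = v_e · ln(m₀/m_f) = 4110.0 × ln(14.57) = 4110.0 × 2.6792 ≈ 11011.4 m/s.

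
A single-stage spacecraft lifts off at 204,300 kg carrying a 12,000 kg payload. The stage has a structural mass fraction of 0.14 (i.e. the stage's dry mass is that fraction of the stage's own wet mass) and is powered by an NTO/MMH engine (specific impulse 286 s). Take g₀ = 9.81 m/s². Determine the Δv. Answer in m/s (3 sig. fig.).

Δv ≈ 4650 m/s

Stage wet mass = m₀ − payload = 204,300 − 12,000 = 192,300 kg.
Stage dry mass = ε × stage wet mass = 0.14 × 192,300 = 26,922 kg.
Burnout mass m_f = stage dry + payload = 26,922 + 12,000 = 38,922 kg.
v_e = Isp · g₀ = 286 × 9.81 = 2805.7 m/s.
Rocket equation: Δv = v_e · ln(204,300/38,922) = 2805.7 × ln(5.249) = 2805.7 × 1.6580 ≈ 4652 m/s.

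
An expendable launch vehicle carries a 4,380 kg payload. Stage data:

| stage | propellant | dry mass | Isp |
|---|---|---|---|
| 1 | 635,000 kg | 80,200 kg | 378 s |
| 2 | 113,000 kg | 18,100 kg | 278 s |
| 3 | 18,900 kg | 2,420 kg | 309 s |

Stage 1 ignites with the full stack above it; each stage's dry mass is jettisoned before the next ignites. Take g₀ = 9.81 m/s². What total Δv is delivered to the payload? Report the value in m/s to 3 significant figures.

Ignition mass of stage 1 = 635,000+80,200 + 113,000+18,100 + 18,900+2,420 + 4,380 = 872,000 kg.
Stage 1: m₀ = 872,000 kg, m_f = 872,000 − 635,000 = 237,000 kg; Δv = 378×9.81×ln(3.679) = 3708.2×1.3027 ≈ 4831 m/s.
Stage 2: m₀ = 156,800 kg, m_f = 156,800 − 113,000 = 43,800 kg; Δv = 278×9.81×ln(3.58) = 2727.2×1.2753 ≈ 3478 m/s.
Stage 3: m₀ = 25,700 kg, m_f = 25,700 − 18,900 = 6,800 kg; Δv = 309×9.81×ln(3.779) = 3031.3×1.3296 ≈ 4030 m/s.
Total Δv = 4831 + 3478 + 4030 = 12339 m/s.

Δv ≈ 12300 m/s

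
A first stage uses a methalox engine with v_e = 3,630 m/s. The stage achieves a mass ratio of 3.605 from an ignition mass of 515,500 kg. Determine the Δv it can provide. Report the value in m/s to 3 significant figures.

Δv ≈ 4650 m/s

Using Δv = v_e ln(m₀/m_f): Δv = v_e · ln(3.605) = 3630.0 × 1.2823 ≈ 4654.8 m/s.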